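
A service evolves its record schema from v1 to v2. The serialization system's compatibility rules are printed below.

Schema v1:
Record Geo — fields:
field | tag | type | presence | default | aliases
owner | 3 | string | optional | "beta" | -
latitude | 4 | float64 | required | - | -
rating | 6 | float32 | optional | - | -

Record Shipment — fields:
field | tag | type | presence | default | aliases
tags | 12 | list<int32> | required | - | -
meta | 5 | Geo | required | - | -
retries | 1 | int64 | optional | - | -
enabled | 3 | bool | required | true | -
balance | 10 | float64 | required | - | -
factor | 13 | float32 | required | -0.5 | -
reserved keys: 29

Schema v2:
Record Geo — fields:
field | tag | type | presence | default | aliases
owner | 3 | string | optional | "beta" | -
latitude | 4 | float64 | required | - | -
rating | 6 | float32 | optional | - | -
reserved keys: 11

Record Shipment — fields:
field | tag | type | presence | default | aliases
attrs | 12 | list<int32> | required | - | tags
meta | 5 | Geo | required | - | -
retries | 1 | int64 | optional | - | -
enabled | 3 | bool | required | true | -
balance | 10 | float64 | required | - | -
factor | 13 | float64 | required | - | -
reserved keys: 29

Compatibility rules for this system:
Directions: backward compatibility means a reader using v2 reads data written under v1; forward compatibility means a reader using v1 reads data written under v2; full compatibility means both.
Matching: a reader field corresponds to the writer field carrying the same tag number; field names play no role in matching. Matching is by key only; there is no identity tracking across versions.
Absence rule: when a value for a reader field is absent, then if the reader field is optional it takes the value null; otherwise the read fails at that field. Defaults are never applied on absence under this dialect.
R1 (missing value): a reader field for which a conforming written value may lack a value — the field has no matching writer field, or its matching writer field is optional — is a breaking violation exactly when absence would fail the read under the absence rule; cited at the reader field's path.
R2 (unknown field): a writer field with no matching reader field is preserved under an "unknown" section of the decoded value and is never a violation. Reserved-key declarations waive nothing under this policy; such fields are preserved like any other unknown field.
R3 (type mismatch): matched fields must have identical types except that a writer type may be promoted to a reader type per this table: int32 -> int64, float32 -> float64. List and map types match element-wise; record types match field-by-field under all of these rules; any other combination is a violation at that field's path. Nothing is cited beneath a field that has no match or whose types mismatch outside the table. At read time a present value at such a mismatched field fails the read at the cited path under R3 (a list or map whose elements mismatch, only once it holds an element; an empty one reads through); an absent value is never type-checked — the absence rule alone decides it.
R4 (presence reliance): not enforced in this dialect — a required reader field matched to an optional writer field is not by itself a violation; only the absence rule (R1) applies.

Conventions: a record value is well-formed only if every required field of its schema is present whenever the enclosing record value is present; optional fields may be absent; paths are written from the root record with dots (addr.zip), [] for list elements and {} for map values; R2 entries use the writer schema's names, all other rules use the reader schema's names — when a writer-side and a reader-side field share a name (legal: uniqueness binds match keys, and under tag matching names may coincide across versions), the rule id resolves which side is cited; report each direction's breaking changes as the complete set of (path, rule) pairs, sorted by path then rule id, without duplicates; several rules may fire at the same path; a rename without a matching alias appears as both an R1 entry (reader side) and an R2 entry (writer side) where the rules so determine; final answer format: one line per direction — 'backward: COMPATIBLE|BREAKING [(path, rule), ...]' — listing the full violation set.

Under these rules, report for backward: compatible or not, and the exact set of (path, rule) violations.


backward: COMPATIBLE []

in Shipment below, arrows point writer -> reader
checking backward for Shipment: reader v2 against writer v1:
  attrs <- tags (list<int32> -> list<int32>, writer required)
  meta <- meta (Geo -> Geo, writer required)
  retries <- retries (int64 -> int64, writer optional)
  enabled <- enabled (bool -> bool, writer required)
  balance <- balance (float64 -> float64, writer required)
  factor <- factor (float32 -> float64, writer required)
  meta.owner <- meta.owner (string -> string, writer optional)
  meta.latitude <- meta.latitude (float64 -> float64, writer required)
  meta.rating <- meta.rating (float32 -> float32, writer optional)
  => backward verdict for Shipment: COMPATIBLE, no violations
the rest of the Shipment diff is inert for this question:
  field factor in record Shipment: type float32 changed to float64 (its default is dropped) -> matters only for Shipment's forward compatibility — outside the asked direction
  renamed field tags to attrs in record Shipment (alias tags declared on the renamed field) -> inert for the asked Shipment verdict: nothing fires


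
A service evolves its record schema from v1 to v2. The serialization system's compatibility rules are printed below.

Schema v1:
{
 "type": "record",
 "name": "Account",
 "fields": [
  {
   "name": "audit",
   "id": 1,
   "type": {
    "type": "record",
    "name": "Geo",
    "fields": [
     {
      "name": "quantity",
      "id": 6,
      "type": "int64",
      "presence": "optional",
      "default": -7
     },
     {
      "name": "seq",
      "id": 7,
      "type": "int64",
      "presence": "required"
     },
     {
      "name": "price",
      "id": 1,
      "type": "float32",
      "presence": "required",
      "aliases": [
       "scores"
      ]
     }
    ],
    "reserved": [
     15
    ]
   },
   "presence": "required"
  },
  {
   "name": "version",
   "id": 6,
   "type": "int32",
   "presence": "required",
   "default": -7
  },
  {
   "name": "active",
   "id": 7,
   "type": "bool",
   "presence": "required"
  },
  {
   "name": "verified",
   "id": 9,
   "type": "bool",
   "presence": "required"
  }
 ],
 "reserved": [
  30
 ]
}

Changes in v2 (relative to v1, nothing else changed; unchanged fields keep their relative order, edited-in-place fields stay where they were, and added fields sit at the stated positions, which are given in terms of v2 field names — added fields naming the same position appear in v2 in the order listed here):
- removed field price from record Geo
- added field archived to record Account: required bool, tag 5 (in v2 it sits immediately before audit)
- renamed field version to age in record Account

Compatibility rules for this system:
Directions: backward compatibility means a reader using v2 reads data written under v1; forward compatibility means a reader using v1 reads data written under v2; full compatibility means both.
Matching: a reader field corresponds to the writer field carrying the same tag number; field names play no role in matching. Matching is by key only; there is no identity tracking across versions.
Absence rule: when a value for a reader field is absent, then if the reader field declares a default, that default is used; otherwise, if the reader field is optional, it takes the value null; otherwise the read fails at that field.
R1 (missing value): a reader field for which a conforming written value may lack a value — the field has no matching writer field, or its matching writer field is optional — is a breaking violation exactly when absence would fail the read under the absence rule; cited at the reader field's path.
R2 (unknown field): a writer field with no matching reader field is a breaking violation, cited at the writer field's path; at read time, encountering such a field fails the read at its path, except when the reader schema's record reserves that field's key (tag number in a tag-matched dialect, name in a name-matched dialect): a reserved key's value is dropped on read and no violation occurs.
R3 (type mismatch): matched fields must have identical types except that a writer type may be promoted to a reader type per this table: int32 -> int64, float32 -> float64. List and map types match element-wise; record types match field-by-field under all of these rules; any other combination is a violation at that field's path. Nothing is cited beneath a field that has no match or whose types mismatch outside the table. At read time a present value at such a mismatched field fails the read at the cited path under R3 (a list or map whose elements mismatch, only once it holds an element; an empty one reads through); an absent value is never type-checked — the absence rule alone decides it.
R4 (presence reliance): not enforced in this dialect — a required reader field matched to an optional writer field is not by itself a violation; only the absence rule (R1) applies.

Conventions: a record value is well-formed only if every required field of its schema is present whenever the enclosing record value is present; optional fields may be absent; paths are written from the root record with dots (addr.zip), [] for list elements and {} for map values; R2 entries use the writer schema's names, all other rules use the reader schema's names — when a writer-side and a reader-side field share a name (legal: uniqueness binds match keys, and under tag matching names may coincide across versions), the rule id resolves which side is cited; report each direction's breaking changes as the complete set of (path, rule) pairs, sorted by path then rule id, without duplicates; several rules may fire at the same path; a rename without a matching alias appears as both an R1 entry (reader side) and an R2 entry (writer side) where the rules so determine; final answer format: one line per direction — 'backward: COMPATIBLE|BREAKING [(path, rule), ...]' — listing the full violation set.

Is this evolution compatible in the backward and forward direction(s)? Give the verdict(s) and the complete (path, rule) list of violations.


each type pair in Account: writer, then reader
checking backward for Account: reader v2 against writer v1:
  archived has no writer counterpart
  audit: paired with writer audit (Geo -> Geo; writer required)
  age: paired with writer version (int32 -> int32; writer required)
  active: paired with writer active (bool -> bool; writer required)
  verified: paired with writer verified (bool -> bool; writer required)
  audit.quantity: paired with writer audit.quantity (int64 -> int64; writer optional)
  audit.seq: paired with writer audit.seq (int64 -> int64; writer required)
  leftover writer field: audit.price
  violation R1 at archived
  violation R2 at audit.price
  => 2 violation(s): backward is BREAKING for Account
checking forward for Account: reader v1 against writer v2:
  audit: paired with writer audit (Geo -> Geo; writer required)
  version: paired with writer age (int32 -> int32; writer required)
  active: paired with writer active (bool -> bool; writer required)
  verified: paired with writer verified (bool -> bool; writer required)
  leftover writer field: archived
  audit.quantity: paired with writer audit.quantity (int64 -> int64; writer optional)
  audit.seq: paired with writer audit.seq (int64 -> int64; writer required)
  audit.price has no writer counterpart
  violation R2 at archived
  violation R1 at audit.price
  => 2 violation(s): forward is BREAKING for Account

backward: BREAKING [(archived, R1), (audit.price, R2)]; forward: BREAKING [(archived, R2), (audit.price, R1)]


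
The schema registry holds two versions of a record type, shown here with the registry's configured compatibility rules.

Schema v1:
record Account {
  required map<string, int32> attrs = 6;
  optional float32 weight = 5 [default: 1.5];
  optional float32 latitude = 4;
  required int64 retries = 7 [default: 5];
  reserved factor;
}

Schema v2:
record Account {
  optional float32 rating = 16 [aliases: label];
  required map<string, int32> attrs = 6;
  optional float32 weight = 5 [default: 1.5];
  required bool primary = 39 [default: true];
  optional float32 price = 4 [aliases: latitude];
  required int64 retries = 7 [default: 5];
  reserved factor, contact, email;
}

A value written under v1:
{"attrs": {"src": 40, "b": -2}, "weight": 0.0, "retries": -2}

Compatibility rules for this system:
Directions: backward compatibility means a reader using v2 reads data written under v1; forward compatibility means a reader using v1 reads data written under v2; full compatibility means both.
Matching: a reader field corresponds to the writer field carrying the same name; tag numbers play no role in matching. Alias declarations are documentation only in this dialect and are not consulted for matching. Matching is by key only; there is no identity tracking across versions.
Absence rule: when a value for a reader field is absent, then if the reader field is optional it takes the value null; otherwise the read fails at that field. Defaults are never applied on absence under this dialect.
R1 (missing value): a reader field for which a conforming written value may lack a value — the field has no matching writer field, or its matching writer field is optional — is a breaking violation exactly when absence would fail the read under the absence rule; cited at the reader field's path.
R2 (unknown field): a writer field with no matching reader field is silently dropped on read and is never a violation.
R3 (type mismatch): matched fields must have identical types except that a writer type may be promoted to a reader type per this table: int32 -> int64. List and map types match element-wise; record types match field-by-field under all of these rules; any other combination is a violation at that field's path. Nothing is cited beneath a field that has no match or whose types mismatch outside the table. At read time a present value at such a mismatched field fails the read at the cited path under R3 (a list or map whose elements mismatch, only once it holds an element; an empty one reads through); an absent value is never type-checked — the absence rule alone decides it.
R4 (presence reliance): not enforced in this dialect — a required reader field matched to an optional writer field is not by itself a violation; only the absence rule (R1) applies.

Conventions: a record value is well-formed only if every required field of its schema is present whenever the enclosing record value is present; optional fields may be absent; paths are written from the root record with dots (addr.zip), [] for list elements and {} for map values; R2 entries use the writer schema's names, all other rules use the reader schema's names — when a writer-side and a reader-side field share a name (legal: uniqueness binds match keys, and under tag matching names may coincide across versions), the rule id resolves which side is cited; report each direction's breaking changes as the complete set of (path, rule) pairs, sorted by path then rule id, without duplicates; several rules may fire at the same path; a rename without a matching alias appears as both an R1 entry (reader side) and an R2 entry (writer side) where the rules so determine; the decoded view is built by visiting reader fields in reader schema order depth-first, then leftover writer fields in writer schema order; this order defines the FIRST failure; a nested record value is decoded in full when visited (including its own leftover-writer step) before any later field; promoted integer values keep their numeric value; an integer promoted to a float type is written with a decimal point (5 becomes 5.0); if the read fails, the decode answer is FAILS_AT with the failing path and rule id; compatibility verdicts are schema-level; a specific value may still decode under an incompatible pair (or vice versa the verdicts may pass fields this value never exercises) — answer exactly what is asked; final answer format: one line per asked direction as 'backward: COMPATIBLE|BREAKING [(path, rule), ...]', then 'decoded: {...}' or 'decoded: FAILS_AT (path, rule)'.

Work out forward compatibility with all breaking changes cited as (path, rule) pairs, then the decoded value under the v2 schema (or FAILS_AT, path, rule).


in Account below, arrows point writer -> reader
forward for Account (reader v1, writer v2):
  writer required, map<string, int32> -> map<string, int32>: reader attrs maps from writer attrs
  writer optional, float32 -> float32: reader weight maps from writer weight
  latitude has no writer counterpart
  writer required, int64 -> int64: reader retries maps from writer retries
  writer rating: unknown to reader
  writer primary: unknown to reader
  writer price: unknown to reader
  => forward: COMPATIBLE
decoding the Account value with the v2 reader:
  rating := null (absent, optional -> null)
  attrs := {"src": 40, "b": -2}
  weight := 0.0
  read fails at primary under R1 (no fill)
  => FAILS_AT (primary, R1)
ruling out the remaining Account differences:
  renamed field latitude to price in record Account (alias latitude declared on the renamed field) -> inert for the asked Account verdict: nothing fires
  added field rating to record Account: optional float32, tag 16 (in v2 it sits immediately before attrs) -> inert for the asked Account verdict: nothing fires

forward: COMPATIBLE []; decoded: FAILS_AT (primary, R1)


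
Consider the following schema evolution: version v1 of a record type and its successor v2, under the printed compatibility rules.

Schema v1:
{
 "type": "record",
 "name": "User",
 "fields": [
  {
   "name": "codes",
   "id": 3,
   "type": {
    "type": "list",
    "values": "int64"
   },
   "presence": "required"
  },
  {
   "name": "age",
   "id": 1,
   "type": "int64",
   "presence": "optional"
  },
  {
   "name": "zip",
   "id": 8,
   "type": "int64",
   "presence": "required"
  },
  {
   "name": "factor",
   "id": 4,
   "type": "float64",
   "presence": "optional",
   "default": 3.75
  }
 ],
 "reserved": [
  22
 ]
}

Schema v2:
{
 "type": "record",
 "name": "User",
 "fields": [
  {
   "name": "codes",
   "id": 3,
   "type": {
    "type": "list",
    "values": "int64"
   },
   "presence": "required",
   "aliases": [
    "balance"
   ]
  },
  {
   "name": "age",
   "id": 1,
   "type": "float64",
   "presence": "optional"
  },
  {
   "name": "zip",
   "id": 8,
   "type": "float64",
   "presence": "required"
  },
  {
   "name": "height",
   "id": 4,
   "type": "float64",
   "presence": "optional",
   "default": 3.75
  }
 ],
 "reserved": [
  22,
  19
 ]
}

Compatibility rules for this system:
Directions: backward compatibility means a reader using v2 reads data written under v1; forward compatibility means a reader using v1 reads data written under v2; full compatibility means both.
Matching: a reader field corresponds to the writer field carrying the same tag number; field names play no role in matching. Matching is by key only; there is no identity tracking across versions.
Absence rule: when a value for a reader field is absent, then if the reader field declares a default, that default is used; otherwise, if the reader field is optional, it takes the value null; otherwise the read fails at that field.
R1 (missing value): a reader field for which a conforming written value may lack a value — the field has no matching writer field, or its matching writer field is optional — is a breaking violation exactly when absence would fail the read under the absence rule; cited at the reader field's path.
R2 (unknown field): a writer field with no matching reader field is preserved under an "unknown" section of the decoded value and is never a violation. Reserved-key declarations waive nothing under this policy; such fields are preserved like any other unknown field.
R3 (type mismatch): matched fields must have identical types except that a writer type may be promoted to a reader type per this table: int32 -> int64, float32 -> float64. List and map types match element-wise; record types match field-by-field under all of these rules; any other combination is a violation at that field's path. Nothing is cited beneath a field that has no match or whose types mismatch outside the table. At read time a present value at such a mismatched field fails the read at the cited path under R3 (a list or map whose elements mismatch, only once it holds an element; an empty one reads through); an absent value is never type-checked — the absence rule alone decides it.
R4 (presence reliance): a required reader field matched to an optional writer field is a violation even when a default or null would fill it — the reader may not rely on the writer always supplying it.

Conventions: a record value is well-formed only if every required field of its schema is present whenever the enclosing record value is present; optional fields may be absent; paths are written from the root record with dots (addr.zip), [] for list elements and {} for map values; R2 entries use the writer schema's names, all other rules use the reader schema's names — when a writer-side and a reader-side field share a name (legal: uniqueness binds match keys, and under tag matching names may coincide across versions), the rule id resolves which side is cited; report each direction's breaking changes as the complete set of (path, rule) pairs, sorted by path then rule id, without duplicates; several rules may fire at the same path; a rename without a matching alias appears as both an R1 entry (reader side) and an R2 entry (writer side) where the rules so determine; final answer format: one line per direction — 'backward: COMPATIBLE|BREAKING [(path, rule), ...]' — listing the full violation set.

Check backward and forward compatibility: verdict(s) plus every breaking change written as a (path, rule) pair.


arrows below run writer -> reader for User
backward for User (reader v2, writer v1):
  list<int64> -> list<int64>, writer required: codes aligns to codes
  int64 -> float64, writer optional: age aligns to age
  int64 -> float64, writer required: zip aligns to zip
  float64 -> float64, writer optional: height aligns to factor
  rule R3 violated at age
  rule R3 violated at zip
  => backward: BREAKING (2)
forward for User (reader v1, writer v2):
  list<int64> -> list<int64>, writer required: codes aligns to codes
  float64 -> int64, writer optional: age aligns to age
  float64 -> int64, writer required: zip aligns to zip
  float64 -> float64, writer optional: factor aligns to height
  rule R3 violated at age
  rule R3 violated at zip
  => forward: BREAKING (2)

backward: BREAKING [(age, R3), (zip, R3)]; forward: BREAKING [(age, R3), (zip, R3)]


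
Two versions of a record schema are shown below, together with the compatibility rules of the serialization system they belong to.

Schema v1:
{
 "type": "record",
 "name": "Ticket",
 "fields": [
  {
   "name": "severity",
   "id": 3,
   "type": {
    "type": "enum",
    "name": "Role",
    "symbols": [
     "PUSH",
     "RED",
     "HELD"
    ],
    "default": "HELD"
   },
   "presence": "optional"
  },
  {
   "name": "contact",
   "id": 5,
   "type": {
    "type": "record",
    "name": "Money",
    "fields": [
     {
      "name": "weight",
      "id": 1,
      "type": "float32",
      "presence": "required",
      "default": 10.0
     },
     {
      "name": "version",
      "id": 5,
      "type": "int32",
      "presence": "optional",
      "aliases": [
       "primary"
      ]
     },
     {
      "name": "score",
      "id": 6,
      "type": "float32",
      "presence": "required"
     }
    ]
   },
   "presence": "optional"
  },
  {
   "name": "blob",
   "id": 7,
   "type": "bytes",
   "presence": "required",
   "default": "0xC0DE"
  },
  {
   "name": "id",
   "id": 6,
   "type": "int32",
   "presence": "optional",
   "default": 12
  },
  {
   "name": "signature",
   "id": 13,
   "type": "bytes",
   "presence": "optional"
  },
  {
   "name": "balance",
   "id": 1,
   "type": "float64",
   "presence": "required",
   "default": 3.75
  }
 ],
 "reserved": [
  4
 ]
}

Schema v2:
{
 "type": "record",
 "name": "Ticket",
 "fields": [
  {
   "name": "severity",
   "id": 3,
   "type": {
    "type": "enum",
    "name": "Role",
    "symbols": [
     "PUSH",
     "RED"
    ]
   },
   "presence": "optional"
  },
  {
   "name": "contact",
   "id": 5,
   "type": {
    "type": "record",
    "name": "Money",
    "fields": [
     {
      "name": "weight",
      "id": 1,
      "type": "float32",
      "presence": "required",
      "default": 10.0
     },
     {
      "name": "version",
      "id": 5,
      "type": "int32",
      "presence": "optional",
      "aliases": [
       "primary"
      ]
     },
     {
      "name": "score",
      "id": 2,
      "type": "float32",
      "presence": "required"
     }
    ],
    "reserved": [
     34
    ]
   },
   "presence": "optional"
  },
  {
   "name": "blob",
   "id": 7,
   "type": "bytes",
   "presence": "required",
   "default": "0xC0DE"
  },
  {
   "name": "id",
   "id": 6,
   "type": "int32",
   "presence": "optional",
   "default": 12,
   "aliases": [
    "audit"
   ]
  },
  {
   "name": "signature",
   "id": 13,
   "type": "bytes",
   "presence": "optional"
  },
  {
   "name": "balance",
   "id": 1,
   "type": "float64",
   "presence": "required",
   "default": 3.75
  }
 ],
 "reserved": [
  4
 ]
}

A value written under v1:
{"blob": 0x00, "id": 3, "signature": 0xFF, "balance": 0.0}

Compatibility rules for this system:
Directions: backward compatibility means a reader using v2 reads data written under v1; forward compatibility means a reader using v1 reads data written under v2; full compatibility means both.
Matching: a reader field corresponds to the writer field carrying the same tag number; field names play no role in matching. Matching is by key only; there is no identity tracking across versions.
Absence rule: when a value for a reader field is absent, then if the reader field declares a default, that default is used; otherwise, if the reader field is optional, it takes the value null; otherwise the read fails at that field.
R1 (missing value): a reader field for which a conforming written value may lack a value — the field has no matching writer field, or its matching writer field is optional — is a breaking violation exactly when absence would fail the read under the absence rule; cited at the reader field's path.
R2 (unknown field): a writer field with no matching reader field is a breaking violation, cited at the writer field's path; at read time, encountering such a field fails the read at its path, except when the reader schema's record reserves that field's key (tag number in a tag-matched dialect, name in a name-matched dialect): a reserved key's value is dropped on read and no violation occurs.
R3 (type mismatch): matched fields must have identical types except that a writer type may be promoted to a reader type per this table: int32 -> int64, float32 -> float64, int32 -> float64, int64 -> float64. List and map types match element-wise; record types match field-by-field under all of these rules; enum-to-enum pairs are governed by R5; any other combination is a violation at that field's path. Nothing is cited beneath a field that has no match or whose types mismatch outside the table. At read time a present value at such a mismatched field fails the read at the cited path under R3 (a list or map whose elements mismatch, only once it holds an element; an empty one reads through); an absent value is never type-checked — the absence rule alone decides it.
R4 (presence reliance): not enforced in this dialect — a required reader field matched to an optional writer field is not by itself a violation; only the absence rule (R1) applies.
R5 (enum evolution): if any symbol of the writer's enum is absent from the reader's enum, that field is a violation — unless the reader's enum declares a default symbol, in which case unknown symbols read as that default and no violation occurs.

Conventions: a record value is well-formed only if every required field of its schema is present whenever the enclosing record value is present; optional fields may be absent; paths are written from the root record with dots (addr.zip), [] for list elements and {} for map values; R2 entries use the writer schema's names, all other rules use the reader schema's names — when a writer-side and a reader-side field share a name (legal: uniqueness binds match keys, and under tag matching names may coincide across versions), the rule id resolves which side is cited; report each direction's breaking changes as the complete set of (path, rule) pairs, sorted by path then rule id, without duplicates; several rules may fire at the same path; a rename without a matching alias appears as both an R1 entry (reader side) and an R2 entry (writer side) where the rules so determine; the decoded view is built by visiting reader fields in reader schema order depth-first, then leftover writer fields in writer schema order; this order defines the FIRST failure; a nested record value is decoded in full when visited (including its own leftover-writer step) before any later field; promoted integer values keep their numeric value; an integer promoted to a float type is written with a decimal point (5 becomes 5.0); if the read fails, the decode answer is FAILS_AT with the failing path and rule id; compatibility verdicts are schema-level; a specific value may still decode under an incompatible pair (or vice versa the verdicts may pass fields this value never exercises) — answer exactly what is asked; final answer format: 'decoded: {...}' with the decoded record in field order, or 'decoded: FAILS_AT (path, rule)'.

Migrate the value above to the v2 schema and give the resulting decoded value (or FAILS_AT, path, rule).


the writer's type comes first in each Ticket pair
decode (reader v2):
  severity := null (not supplied -> null)
  contact := null (not supplied -> null)
  blob := 0x00
  id := 3
  signature := 0xFF
  balance := 0.0
  => decoded: {"severity": null, "contact": null, "blob": 0x00, "id": 3, "signature": 0xFF, "balance": 0.0}
diffs on Ticket not affecting the asked answer:
  field score in record Money: tag 6 changed to 2 -> a verdict-level change on Ticket — the shown value reads the same
  enum Role (field severity in record Ticket): symbol HELD removed (it was the default; the default is cleared) -> a verdict-level change on Ticket — the shown value reads the same

decoded: {"severity": null, "contact": null, "blob": 0x00, "id": 3, "signature": 0xFF, "balance": 0.0}


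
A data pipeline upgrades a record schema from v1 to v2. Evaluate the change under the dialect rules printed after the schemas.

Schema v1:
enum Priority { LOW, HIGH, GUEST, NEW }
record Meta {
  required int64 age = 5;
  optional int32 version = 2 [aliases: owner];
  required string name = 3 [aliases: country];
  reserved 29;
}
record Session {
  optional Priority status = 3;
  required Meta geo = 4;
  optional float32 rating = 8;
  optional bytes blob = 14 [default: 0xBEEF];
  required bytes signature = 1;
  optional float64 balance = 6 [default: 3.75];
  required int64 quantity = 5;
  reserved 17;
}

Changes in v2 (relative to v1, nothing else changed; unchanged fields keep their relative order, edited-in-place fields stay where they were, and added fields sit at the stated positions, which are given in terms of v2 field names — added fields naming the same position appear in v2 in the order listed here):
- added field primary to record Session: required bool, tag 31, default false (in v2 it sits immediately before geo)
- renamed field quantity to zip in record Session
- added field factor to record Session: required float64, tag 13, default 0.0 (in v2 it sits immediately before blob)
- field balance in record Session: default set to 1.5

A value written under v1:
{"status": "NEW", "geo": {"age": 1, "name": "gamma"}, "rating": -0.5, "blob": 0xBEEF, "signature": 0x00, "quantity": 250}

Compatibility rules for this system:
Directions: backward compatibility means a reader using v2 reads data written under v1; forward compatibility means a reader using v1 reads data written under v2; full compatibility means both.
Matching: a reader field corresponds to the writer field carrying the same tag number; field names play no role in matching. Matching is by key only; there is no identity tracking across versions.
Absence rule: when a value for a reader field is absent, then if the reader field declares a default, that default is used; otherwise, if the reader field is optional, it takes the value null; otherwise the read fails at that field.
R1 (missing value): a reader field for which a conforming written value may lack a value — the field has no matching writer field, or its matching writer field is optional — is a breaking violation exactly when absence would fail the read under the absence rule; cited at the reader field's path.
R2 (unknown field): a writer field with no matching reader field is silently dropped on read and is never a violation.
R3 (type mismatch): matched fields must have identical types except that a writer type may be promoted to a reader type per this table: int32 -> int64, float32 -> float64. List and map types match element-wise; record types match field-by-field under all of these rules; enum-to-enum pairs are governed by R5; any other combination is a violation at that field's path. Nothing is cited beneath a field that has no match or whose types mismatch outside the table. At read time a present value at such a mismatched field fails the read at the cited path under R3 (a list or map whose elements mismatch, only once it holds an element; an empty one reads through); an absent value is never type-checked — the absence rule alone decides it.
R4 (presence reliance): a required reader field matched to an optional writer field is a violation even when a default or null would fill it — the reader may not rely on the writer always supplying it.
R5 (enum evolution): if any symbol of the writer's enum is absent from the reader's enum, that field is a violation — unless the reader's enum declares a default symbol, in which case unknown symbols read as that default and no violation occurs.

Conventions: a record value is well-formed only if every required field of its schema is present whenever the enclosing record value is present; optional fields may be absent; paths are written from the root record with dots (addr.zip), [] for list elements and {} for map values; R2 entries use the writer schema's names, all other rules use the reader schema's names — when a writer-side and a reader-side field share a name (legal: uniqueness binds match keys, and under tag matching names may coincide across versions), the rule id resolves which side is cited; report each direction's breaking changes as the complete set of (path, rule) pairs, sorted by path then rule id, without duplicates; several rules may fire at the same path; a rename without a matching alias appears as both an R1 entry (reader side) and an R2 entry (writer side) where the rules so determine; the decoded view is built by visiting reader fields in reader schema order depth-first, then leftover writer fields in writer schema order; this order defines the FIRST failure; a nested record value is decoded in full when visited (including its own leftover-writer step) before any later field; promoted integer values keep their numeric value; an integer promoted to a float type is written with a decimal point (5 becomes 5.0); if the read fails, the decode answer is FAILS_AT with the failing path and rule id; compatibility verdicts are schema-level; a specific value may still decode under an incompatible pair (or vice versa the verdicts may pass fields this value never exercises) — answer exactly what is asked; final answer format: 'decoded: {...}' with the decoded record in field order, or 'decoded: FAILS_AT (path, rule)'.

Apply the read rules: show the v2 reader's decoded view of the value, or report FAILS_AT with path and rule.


arrows below run writer -> reader for Session
migrating the Session value to v2:
  status := "NEW"
  primary := false (missing; default applied)
  geo.age := 1
  geo.version := null (missing; optional => null)
  geo.name := "gamma"
  rating := -0.5
  factor := 0.0 (missing; default applied)
  blob := 0xBEEF
  signature := 0x00
  balance := 1.5 (missing; default applied)
  zip := 250 (from writer quantity)
  => decoded: {"status": "NEW", "primary": false, "geo": {"age": 1, "version": null, "name": "gamma"}, "rating": -0.5, "factor": 0.0, "blob": 0xBEEF, "signature": 0x00, "balance": 1.5, "zip": 250}

decoded: {"status": "NEW", "primary": false, "geo": {"age": 1, "version": null, "name": "gamma"}, "rating": -0.5, "factor": 0.0, "blob": 0xBEEF, "signature": 0x00, "balance": 1.5, "zip": 250}


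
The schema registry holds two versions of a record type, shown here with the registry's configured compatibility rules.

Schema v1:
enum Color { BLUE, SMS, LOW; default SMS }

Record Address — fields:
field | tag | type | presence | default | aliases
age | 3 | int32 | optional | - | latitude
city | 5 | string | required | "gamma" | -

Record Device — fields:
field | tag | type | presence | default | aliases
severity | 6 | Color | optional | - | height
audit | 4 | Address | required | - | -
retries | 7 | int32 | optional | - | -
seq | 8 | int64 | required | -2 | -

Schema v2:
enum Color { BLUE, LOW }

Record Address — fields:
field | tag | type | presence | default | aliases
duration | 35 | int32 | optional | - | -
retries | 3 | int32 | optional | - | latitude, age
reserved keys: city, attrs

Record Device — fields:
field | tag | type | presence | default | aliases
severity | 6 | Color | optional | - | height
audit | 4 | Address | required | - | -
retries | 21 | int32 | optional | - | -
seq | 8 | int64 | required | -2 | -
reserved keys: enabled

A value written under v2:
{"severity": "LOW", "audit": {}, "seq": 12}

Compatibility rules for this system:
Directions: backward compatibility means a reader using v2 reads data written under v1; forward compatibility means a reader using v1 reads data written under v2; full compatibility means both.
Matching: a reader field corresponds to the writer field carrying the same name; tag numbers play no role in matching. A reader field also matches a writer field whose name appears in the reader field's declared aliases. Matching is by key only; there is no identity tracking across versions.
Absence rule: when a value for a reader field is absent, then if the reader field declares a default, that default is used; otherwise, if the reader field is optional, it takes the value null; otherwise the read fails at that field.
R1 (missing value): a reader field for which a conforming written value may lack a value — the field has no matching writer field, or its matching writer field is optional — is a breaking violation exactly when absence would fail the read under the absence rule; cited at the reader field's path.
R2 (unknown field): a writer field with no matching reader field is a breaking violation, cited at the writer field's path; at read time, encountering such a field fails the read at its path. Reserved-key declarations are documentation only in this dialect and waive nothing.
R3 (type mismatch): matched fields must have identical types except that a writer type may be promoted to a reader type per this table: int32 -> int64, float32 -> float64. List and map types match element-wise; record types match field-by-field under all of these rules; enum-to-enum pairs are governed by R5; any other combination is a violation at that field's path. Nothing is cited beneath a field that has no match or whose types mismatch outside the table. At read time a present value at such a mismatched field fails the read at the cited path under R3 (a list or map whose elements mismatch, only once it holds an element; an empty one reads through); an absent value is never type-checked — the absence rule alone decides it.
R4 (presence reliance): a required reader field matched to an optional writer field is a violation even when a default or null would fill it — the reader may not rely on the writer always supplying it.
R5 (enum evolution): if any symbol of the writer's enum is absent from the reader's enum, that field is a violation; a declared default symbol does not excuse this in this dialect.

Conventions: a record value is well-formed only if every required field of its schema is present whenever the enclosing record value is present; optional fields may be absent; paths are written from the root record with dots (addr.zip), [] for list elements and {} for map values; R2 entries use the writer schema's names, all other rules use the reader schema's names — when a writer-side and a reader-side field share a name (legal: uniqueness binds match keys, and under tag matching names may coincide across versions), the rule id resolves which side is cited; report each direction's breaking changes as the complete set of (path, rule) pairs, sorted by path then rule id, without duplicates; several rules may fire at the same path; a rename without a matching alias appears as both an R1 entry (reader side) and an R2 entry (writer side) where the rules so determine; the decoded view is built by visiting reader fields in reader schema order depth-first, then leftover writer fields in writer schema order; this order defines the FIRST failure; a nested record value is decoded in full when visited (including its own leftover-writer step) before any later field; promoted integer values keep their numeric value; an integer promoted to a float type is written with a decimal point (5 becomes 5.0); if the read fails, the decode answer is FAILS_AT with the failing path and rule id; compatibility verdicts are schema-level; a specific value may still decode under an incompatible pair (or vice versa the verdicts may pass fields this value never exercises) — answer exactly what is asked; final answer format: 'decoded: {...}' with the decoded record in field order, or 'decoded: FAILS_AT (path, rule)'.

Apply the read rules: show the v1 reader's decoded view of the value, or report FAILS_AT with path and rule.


arrows below run writer -> reader for Device
migrating the Device value to v1:
  severity := "LOW"
  audit.age := null (not supplied -> null)
  audit.city := "gamma" (no value, default fills)
  retries := null (not supplied -> null)
  seq := 12
  => decoded: {"severity": "LOW", "audit": {"age": null, "city": "gamma"}, "retries": null, "seq": 12}
ruling out the remaining Device differences:
  renamed field age to retries in record Address (alias age declared on the renamed field) -> matters for Device compatibility verdicts, not for this value's decode
  field retries in record Device: tag 7 changed to 21 -> triggers nothing under the printed rules; the Device answer is the same either way
  enum Color (field severity in record Device): symbol SMS removed (it was the default; the default is cleared) -> matters for Device compatibility verdicts, not for this value's decode
  removed field city from record Address (its key "city" joins the reserved list) -> matters for Device compatibility verdicts, not for this value's decode
  added field duration to record Address: optional int32, tag 35 (in v2 it sits immediately before retries) -> matters for Device compatibility verdicts, not for this value's decode

decoded: {"severity": "LOW", "audit": {"age": null, "city": "gamma"}, "retries": null, "seq": 12}
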